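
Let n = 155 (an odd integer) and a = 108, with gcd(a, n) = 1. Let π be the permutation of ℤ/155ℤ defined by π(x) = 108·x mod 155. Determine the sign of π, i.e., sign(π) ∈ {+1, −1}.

+1

Start at x=108: 108 → 39 → 27 → 126 → 123 → 109 → 147 → … (one orbit).
The orbit structure of x ↦ 108x mod 155: 11 orbits of sizes [20, 20, 20, 20, 20, 20, 10, 10, 10, 4, 1].
n − c = 155 − 11 = 144; sign = (−1)^144 = +1.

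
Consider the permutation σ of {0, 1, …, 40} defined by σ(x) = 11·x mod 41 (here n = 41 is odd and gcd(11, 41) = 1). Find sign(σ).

Start at x=37: 37 → 38 → 8 → 6 → 25 → 29 → 32 → … (one orbit).
The orbit structure of x ↦ 11x mod 41: 2 orbits of sizes [40, 1].
2 cycles on 41: each ℓ→(−1)^(ℓ−1), product (−1)^39 = -1.

-1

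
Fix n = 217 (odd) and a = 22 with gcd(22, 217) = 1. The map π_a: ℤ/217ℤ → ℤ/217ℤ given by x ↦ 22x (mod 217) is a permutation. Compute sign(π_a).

-1

Trace 204: π^k(204) = [204, 148, 1, 22, 50, 15, 113] for k=0..6.
The orbit structure of x ↦ 22x mod 217: 14 orbits of sizes [30, 30, 30, 30, 30, 30, 30, 1, 1, 1, 1, 1, 1, 1].
217 − 14 = 203 transpositions; sign(π) = (−1)^203 = -1.
Check: (22/217) = -1 by Zolotarev.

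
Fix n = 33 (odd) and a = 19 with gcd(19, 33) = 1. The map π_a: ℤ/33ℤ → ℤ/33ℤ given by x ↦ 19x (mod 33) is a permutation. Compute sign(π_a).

Orbit of 19 under x↦19x: [19, 31, 28, 4, 10, 25, 13]… (length divides ord_33(19)).
Decompose π into cycles: lengths [10, 10, 10, 1, 1, 1] (6 cycles, including the fixed point 0).
6 cycles on 33: each ℓ→(−1)^(ℓ−1), product (−1)^27 = -1.
Zolotarev: (19|33) = -1, matching the cycle-count sign.

-1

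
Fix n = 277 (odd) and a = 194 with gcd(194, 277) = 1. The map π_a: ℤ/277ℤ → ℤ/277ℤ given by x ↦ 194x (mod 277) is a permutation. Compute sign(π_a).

Orbit of 256 under x↦194x: [256, 81, 202, 131, 207, 270, 27]… (length divides ord_277(194)).
5 cycles of lengths [69, 69, 69, 69, 1].
5 cycles on 277: each ℓ→(−1)^(ℓ−1), product (−1)^272 = +1.

+1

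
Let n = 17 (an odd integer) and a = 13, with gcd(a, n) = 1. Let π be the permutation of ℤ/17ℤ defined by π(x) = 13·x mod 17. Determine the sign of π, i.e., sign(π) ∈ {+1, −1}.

Start at x=1: 1 → 13 → 16 → 4 → 1 (one orbit).
π_13 has 5 disjoint cycles with lengths [4, 4, 4, 4, 1] on {0,…,16}.
17 − 5 = 12 transpositions; sign(π) = (−1)^12 = +1.

+1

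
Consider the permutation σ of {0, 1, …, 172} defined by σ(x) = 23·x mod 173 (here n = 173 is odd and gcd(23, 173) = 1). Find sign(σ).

Start at x=132: 132 → 95 → 109 → 85 → 52 → 158 → 1 → … (one orbit).
Cycle lengths of π_23 on ℤ/173ℤ: [43, 43, 43, 43, 1]; 5 cycles in total.
With 5 cycles on 173 points, sign = (−1)^{173−5} = +1.

+1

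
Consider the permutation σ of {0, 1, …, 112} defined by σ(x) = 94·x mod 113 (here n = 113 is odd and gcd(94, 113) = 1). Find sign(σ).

Trace 97: π^k(97) = [97, 78, 100, 21, 53, 10, 36] for k=0..6.
Cycle type of π: 112 + 1; total 2 cycles.
With 2 cycles on 113 points, sign = (−1)^{113−2} = -1.

-1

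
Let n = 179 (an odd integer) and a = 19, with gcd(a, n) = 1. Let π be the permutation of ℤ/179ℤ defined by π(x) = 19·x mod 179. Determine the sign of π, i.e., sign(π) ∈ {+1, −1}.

+1

Trace 153: π^k(153) = [153, 43, 101, 129, 124, 29, 14] for k=0..6.
π_19 has 3 disjoint cycles with lengths [89, 89, 1] on {0,…,178}.
n − c = 179 − 3 = 176; sign = (−1)^176 = +1.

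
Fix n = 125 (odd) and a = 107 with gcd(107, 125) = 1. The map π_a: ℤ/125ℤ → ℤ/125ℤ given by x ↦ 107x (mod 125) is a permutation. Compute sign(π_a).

-1

Trace 74: π^k(74) = [74, 43, 101, 57, 99, 93, 76] for k=0..6.
The orbit structure of x ↦ 107x mod 125: 12 orbits of sizes [20, 20, 20, 20, 20, 4, 4, 4, 4, 4, 4, 1].
n − c = 125 − 12 = 113; sign = (−1)^113 = -1.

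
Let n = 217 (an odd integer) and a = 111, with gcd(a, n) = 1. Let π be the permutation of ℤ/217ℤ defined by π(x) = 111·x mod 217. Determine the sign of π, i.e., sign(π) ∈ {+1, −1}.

-1

Orbit of 174 under x↦111x: [174, 1, 111, 169, 97, 134, 118]… (length divides ord_217(111)).
π_111 has 12 disjoint cycles with lengths [30, 30, 30, 30, 30, 30, 15, 15, 2, 2, 2, 1] on {0,…,216}.
With 12 cycles on 217 points, sign = (−1)^{217−12} = -1.
Via Zolotarev, sign(π_{111}) = (111|217) = -1.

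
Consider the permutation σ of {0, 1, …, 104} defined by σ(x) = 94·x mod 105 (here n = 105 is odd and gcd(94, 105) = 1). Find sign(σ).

Orbit of 46 under x↦94x: [46, 19, 1, 94, 16, 34]… (length divides ord_105(94)).
The orbit structure of x ↦ 94x mod 105: 24 orbits of sizes [6, 6, 6, 6, 6, 6, 6, 6, 6, 6, 6, 6, 6, 6, 6, 2, 2, 2, 2, 2, 2, 1, 1, 1].
n − c = 105 − 24 = 81; sign = (−1)^81 = -1.

-1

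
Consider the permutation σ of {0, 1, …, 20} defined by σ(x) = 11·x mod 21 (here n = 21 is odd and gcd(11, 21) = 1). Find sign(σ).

-1

Orbit of 1 under x↦11x: [1, 11, 16, 8, 4, 2]… (length divides ord_21(11)).
Cycle lengths of π_11 on ℤ/21ℤ: [6, 6, 3, 3, 2, 1]; 6 cycles in total.
21 − 6 = 15 transpositions; sign(π) = (−1)^15 = -1.
Via Zolotarev, sign(π_{11}) = (11|21) = -1.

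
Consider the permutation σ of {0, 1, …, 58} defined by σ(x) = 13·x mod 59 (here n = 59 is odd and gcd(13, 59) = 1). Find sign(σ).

-1

Start at x=10: 10 → 12 → 38 → 22 → 50 → 1 → 13 → … (one orbit).
2 cycles of lengths [58, 1].
n − c = 59 − 2 = 57; sign = (−1)^57 = -1.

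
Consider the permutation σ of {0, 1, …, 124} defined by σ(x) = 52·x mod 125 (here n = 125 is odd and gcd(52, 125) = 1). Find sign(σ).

Start at x=24: 24 → 123 → 21 → 92 → 34 → 18 → 61 → … (one orbit).
Cycle type of π: 100 + 20 + 4 + 1; total 4 cycles.
4 cycles on 125: each ℓ→(−1)^(ℓ−1), product (−1)^121 = -1.
(52|125)_J = -1 (Zolotarev's lemma cross-check).

-1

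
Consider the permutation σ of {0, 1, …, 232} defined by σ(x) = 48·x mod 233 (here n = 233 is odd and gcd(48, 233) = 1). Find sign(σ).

Orbit of 136 under x↦48x: [136, 4, 192, 129, 134, 141, 11]… (length divides ord_233(48)).
Decompose π into cycles: lengths [232, 1] (2 cycles, including the fixed point 0).
sign(π) = (−1)^{n − #cycles} = (−1)^{233−2} = (−1)^231 = -1.
The Jacobi symbol (48|233) = -1 (Zolotarev) agrees.

-1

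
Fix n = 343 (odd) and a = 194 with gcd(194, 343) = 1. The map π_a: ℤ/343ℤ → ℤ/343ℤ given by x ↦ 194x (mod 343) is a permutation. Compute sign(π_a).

-1

Trace 67: π^k(67) = [67, 307, 219, 297, 337, 208, 221] for k=0..6.
4 cycles of lengths [294, 42, 6, 1].
sign(π) = (−1)^{n − #cycles} = (−1)^{343−4} = (−1)^339 = -1.
Via Zolotarev, sign(π_{194}) = (194|343) = -1.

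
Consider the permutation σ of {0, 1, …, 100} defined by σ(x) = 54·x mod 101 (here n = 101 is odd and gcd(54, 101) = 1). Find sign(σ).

Orbit of 58 under x↦54x: [58, 1, 54, 88, 5, 68, 36]… (length divides ord_101(54)).
Cycle type of π: 25×4 + 1; total 5 cycles.
sign(π) = (−1)^{n − #cycles} = (−1)^{101−5} = (−1)^96 = +1.
Via Zolotarev, sign(π_{54}) = (54|101) = +1.

+1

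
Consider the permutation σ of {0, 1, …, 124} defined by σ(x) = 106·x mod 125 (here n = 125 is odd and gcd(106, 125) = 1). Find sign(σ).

Trace 96: π^k(96) = [96, 51, 31, 36, 66, 121, 76] for k=0..6.
Decompose π into cycles: lengths [25, 25, 25, 25, 5, 5, 5, 5, 1, 1, 1, 1, 1] (13 cycles, including the fixed point 0).
sign(π) = (−1)^{n − #cycles} = (−1)^{125−13} = (−1)^112 = +1.
Check: (106/125) = +1 by Zolotarev.

+1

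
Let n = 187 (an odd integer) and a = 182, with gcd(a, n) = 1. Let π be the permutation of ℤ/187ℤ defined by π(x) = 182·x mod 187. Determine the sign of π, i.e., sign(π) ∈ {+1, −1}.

+1

Start at x=169: 169 → 90 → 111 → 6 → 157 → 150 → 185 → … (one orbit).
Cycle type of π: 80×2 + 16 + 10 + 1; total 5 cycles.
With 5 cycles on 187 points, sign = (−1)^{187−5} = +1.
The Jacobi symbol (182|187) = +1 (Zolotarev) agrees.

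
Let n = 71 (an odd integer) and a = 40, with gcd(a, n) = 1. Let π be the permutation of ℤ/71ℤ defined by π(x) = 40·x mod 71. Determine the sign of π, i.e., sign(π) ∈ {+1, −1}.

Start at x=64: 64 → 4 → 18 → 10 → 45 → 25 → 6 → … (one orbit).
The orbit structure of x ↦ 40x mod 71: 3 orbits of sizes [35, 35, 1].
With 3 cycles on 71 points, sign = (−1)^{71−3} = +1.
Zolotarev: (40|71) = +1, matching the cycle-count sign.

+1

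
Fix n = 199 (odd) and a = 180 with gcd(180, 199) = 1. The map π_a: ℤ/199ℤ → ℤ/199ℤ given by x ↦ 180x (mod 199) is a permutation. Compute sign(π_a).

+1

Start at x=92: 92 → 43 → 178 → 1 → 180 → 162 → 106 → … (one orbit).
23 cycles of lengths [9, 9, 9, 9, 9, 9, 9, 9, 9, 9, 9, 9, 9, 9, 9, 9, 9, 9, 9, 9, 9, 9, 1].
23 cycles on 199: each ℓ→(−1)^(ℓ−1), product (−1)^176 = +1.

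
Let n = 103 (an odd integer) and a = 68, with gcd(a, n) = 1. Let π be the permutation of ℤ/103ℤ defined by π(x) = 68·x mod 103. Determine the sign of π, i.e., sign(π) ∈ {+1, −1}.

Trace 26: π^k(26) = [26, 17, 23, 19, 56, 100, 2] for k=0..6.
Decompose π into cycles: lengths [51, 51, 1] (3 cycles, including the fixed point 0).
sign(π) = (−1)^{n − #cycles} = (−1)^{103−3} = (−1)^100 = +1.
The Jacobi symbol (68|103) = +1 (Zolotarev) agrees.

+1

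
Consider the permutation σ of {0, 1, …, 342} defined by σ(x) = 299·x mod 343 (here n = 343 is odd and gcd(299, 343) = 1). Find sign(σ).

-1

Start at x=335: 335 → 9 → 290 → 274 → 292 → 186 → 48 → … (one orbit).
Cycle lengths of π_299 on ℤ/343ℤ: [294, 42, 6, 1]; 4 cycles in total.
n − c = 343 − 4 = 339; sign = (−1)^339 = -1.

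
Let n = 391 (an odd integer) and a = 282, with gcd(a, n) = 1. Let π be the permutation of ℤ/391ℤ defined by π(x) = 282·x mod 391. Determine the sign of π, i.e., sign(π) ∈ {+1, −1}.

Orbit of 372 under x↦282x: [372, 116, 259, 312, 9, 192, 186]… (length divides ord_391(282)).
The orbit structure of x ↦ 282x mod 391: 6 orbits of sizes [176, 176, 16, 11, 11, 1].
sign(π) = (−1)^{n − #cycles} = (−1)^{391−6} = (−1)^385 = -1.
Check: (282/391) = -1 by Zolotarev.

-1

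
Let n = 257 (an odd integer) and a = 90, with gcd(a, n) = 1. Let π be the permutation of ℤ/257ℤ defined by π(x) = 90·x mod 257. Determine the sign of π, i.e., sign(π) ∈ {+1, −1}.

-1

Start at x=96: 96 → 159 → 175 → 73 → 145 → 200 → 10 → … (one orbit).
π_90 has 2 disjoint cycles with lengths [256, 1] on {0,…,256}.
n − c = 257 − 2 = 255; sign = (−1)^255 = -1.
Via Zolotarev, sign(π_{90}) = (90|257) = -1.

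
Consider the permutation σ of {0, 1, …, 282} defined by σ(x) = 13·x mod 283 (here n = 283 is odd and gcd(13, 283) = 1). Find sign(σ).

Trace 86: π^k(86) = [86, 269, 101, 181, 89, 25, 42] for k=0..6.
The orbit structure of x ↦ 13x mod 283: 3 orbits of sizes [141, 141, 1].
Σ(ℓ_i−1) = 283−3 = 280; sign = (−1)^280 = +1.
Via Zolotarev, sign(π_{13}) = (13|283) = +1.

+1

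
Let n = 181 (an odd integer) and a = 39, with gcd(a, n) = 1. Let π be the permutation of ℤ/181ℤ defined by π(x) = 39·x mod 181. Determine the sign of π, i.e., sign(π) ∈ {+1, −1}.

+1

Trace 132: π^k(132) = [132, 80, 43, 48, 62, 65, 1] for k=0..6.
Decompose π into cycles: lengths [9, 9, 9, 9, 9, 9, 9, 9, 9, 9, 9, 9, 9, 9, 9, 9, 9, 9, 9, 9, 1] (21 cycles, including the fixed point 0).
sign(π) = (−1)^{n − #cycles} = (−1)^{181−21} = (−1)^160 = +1.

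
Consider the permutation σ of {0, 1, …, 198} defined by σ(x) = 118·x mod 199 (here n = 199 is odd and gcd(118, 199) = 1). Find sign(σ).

-1

Orbit of 22 under x↦118x: [22, 9, 67, 145, 195, 125, 24]… (length divides ord_199(118)).
Decompose π into cycles: lengths [198, 1] (2 cycles, including the fixed point 0).
sign(π) = (−1)^{n − #cycles} = (−1)^{199−2} = (−1)^197 = -1.
Check: (118/199) = -1 by Zolotarev.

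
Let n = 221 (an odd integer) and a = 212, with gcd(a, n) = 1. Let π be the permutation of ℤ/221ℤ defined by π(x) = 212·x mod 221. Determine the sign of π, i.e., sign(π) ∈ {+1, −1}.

Trace 16: π^k(16) = [16, 77, 191, 49, 1, 212, 81] for k=0..6.
13 cycles of lengths [24, 24, 24, 24, 24, 24, 24, 24, 8, 8, 6, 6, 1].
sign(π) = (−1)^{n − #cycles} = (−1)^{221−13} = (−1)^208 = +1.

+1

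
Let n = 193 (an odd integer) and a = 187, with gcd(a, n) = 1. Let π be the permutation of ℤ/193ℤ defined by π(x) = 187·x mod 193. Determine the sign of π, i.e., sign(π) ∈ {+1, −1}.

Start at x=1: 1 → 187 → 36 → 170 → 138 → 137 → 143 → … (one orbit).
Cycle lengths of π_187 on ℤ/193ℤ: [96, 96, 1]; 3 cycles in total.
n − c = 193 − 3 = 190; sign = (−1)^190 = +1.
Check: (187/193) = +1 by Zolotarev.

+1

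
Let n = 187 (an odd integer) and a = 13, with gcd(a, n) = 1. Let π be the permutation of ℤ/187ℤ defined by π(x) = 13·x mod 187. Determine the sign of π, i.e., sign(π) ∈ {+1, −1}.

-1

Trace 21: π^k(21) = [21, 86, 183, 135, 72, 1, 13] for k=0..6.
Cycle type of π: 20×8 + 10 + 4×4 + 1; total 14 cycles.
n − c = 187 − 14 = 173; sign = (−1)^173 = -1.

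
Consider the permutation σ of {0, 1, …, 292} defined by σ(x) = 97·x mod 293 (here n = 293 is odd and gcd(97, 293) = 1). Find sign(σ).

Start at x=255: 255 → 123 → 211 → 250 → 224 → 46 → 67 → … (one orbit).
3 cycles of lengths [146, 146, 1].
n − c = 293 − 3 = 290; sign = (−1)^290 = +1.
Zolotarev: (97|293) = +1, matching the cycle-count sign.

+1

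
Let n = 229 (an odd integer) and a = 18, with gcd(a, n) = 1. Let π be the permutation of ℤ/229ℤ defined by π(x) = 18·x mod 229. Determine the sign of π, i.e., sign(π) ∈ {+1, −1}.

-1

Start at x=107: 107 → 94 → 89 → 228 → 211 → 134 → 122 → … (one orbit).
The orbit structure of x ↦ 18x mod 229: 20 orbits of sizes [12, 12, 12, 12, 12, 12, 12, 12, 12, 12, 12, 12, 12, 12, 12, 12, 12, 12, 12, 1].
229 − 20 = 209 transpositions; sign(π) = (−1)^209 = -1.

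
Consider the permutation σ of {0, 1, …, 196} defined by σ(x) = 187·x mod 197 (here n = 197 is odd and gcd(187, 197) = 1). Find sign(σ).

+1

Start at x=178: 178 → 190 → 70 → 88 → 105 → 132 → 59 → … (one orbit).
The orbit structure of x ↦ 187x mod 197: 5 orbits of sizes [49, 49, 49, 49, 1].
Σ(ℓ_i−1) = 197−5 = 192; sign = (−1)^192 = +1.
Zolotarev: (187|197) = +1, matching the cycle-count sign.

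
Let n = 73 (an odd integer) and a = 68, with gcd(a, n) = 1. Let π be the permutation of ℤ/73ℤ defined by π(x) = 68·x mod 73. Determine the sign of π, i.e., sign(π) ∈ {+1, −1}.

-1

Trace 48: π^k(48) = [48, 52, 32, 59, 70, 15, 71] for k=0..6.
2 cycles of lengths [72, 1].
n − c = 73 − 2 = 71; sign = (−1)^71 = -1.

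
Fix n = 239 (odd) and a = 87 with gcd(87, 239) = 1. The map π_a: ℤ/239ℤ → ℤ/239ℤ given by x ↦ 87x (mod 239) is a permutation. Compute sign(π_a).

Orbit of 201 under x↦87x: [201, 40, 134, 186, 169, 124, 33]… (length divides ord_239(87)).
π_87 has 3 disjoint cycles with lengths [119, 119, 1] on {0,…,238}.
Σ(ℓ_i−1) = 239−3 = 236; sign = (−1)^236 = +1.
Via Zolotarev, sign(π_{87}) = (87|239) = +1.

+1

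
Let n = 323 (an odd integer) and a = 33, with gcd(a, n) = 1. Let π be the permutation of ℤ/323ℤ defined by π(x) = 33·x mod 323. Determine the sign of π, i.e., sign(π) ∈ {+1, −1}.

-1

Trace 188: π^k(188) = [188, 67, 273, 288, 137, 322, 290] for k=0..6.
Cycle type of π: 18×17 + 2×8 + 1; total 26 cycles.
sign(π) = (−1)^{n − #cycles} = (−1)^{323−26} = (−1)^297 = -1.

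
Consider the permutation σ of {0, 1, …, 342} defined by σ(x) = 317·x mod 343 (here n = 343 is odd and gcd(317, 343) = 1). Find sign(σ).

Start at x=233: 233 → 116 → 71 → 212 → 319 → 281 → 240 → … (one orbit).
Decompose π into cycles: lengths [147, 147, 21, 21, 3, 3, 1] (7 cycles, including the fixed point 0).
n − c = 343 − 7 = 336; sign = (−1)^336 = +1.

+1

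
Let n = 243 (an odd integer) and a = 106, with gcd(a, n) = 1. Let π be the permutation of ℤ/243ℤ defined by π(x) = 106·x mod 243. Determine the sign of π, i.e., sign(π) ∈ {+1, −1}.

Start at x=160: 160 → 193 → 46 → 16 → 238 → 199 → 196 → … (one orbit).
Decompose π into cycles: lengths [81, 81, 27, 27, 9, 9, 3, 3, 1, 1, 1] (11 cycles, including the fixed point 0).
With 11 cycles on 243 points, sign = (−1)^{243−11} = +1.
Zolotarev: (106|243) = +1, matching the cycle-count sign.

+1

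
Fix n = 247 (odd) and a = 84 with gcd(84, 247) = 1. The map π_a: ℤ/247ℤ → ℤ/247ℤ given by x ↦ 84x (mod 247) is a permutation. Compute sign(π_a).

+1

Orbit of 145 under x↦84x: [145, 77, 46, 159, 18, 30, 50]… (length divides ord_247(84)).
Decompose π into cycles: lengths [12, 12, 12, 12, 12, 12, 12, 12, 12, 12, 12, 12, 12, 12, 12, 12, 12, 12, 12, 6, 6, 6, 1] (23 cycles, including the fixed point 0).
Σ(ℓ_i−1) = 247−23 = 224; sign = (−1)^224 = +1.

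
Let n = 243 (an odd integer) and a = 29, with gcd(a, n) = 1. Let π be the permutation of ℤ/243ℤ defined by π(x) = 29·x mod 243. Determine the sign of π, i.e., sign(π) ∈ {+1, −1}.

Start at x=88: 88 → 122 → 136 → 56 → 166 → 197 → 124 → … (one orbit).
The orbit structure of x ↦ 29x mod 243: 6 orbits of sizes [162, 54, 18, 6, 2, 1].
243 − 6 = 237 transpositions; sign(π) = (−1)^237 = -1.
(29|243)_J = -1 (Zolotarev's lemma cross-check).

-1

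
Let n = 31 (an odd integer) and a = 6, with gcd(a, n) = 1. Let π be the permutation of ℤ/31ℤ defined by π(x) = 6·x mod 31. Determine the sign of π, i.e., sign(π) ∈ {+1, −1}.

Orbit of 6 under x↦6x: [6, 5, 30, 25, 26, 1]… (length divides ord_31(6)).
6 cycles of lengths [6, 6, 6, 6, 6, 1].
6 cycles on 31: each ℓ→(−1)^(ℓ−1), product (−1)^25 = -1.
Check: (6/31) = -1 by Zolotarev.

-1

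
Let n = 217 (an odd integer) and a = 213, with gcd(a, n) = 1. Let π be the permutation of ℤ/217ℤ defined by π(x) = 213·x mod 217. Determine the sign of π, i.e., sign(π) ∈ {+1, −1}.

+1

Trace 64: π^k(64) = [64, 178, 156, 27, 109, 215, 8] for k=0..6.
Cycle type of π: 30×6 + 10×3 + 6 + 1; total 11 cycles.
n − c = 217 − 11 = 206; sign = (−1)^206 = +1.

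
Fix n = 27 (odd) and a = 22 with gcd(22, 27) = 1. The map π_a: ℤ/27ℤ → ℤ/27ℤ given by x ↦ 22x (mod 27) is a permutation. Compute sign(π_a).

+1

Start at x=25: 25 → 10 → 4 → 7 → 19 → 13 → 16 → … (one orbit).
7 cycles of lengths [9, 9, 3, 3, 1, 1, 1].
sign(π) = (−1)^{n − #cycles} = (−1)^{27−7} = (−1)^20 = +1.
The Jacobi symbol (22|27) = +1 (Zolotarev) agrees.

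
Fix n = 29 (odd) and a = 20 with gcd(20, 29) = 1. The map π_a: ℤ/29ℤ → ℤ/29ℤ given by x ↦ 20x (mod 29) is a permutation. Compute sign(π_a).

+1

Orbit of 7 under x↦20x: [7, 24, 16, 1, 20, 23, 25]… (length divides ord_29(20)).
Cycle lengths of π_20 on ℤ/29ℤ: [7, 7, 7, 7, 1]; 5 cycles in total.
With 5 cycles on 29 points, sign = (−1)^{29−5} = +1.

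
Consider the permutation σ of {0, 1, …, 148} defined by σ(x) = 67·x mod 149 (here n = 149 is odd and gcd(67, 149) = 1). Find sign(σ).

+1

Trace 25: π^k(25) = [25, 36, 28, 88, 85, 33, 125] for k=0..6.
π_67 has 5 disjoint cycles with lengths [37, 37, 37, 37, 1] on {0,…,148}.
With 5 cycles on 149 points, sign = (−1)^{149−5} = +1.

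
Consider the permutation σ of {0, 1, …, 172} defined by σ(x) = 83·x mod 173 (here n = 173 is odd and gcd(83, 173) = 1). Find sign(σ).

Trace 43: π^k(43) = [43, 109, 51, 81, 149, 84, 52] for k=0..6.
Cycle lengths of π_83 on ℤ/173ℤ: [43, 43, 43, 43, 1]; 5 cycles in total.
n − c = 173 − 5 = 168; sign = (−1)^168 = +1.
Via Zolotarev, sign(π_{83}) = (83|173) = +1.

+1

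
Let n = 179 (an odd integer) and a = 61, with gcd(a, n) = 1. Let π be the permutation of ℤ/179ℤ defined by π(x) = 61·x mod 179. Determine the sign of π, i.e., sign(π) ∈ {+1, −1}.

+1

Orbit of 149 under x↦61x: [149, 139, 66, 88, 177, 57, 76]… (length divides ord_179(61)).
Cycle lengths of π_61 on ℤ/179ℤ: [89, 89, 1]; 3 cycles in total.
sign(π) = (−1)^{n − #cycles} = (−1)^{179−3} = (−1)^176 = +1.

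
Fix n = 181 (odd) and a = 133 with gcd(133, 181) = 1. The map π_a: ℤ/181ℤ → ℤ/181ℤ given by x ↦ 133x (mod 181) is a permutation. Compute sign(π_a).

+1

Orbit of 49 under x↦133x: [49, 1, 133, 132, 180, 48]… (length divides ord_181(133)).
π_133 has 31 disjoint cycles with lengths [6, 6, 6, 6, 6, 6, 6, 6, 6, 6, 6, 6, 6, 6, 6, 6, 6, 6, 6, 6, 6, 6, 6, 6, 6, 6, 6, 6, 6, 6, 1] on {0,…,180}.
Σ(ℓ_i−1) = 181−31 = 150; sign = (−1)^150 = +1.
Check: (133/181) = +1 by Zolotarev.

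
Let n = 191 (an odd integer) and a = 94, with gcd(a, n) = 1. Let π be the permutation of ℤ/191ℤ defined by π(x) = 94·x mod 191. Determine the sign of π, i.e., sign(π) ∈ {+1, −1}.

Start at x=172: 172 → 124 → 5 → 88 → 59 → 7 → 85 → … (one orbit).
Cycle type of π: 190 + 1; total 2 cycles.
With 2 cycles on 191 points, sign = (−1)^{191−2} = -1.
Check: (94/191) = -1 by Zolotarev.

-1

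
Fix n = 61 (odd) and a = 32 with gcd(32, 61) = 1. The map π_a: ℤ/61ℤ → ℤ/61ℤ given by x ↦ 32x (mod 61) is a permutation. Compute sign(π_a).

-1

Trace 1: π^k(1) = [1, 32, 48, 11, 47, 40, 60] for k=0..6.
Decompose π into cycles: lengths [12, 12, 12, 12, 12, 1] (6 cycles, including the fixed point 0).
6 cycles on 61: each ℓ→(−1)^(ℓ−1), product (−1)^55 = -1.
The Jacobi symbol (32|61) = -1 (Zolotarev) agrees.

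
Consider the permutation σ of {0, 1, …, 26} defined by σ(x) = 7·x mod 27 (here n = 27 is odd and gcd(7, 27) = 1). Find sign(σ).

+1

Orbit of 1 under x↦7x: [1, 7, 22, 19, 25, 13, 10]… (length divides ord_27(7)).
The orbit structure of x ↦ 7x mod 27: 7 orbits of sizes [9, 9, 3, 3, 1, 1, 1].
Σ(ℓ_i−1) = 27−7 = 20; sign = (−1)^20 = +1.
Zolotarev: (7|27) = +1, matching the cycle-count sign.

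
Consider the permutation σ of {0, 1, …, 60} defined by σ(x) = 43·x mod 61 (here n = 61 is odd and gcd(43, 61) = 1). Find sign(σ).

Start at x=2: 2 → 25 → 38 → 48 → 51 → 58 → 54 → … (one orbit).
π_43 has 2 disjoint cycles with lengths [60, 1] on {0,…,60}.
2 cycles on 61: each ℓ→(−1)^(ℓ−1), product (−1)^59 = -1.

-1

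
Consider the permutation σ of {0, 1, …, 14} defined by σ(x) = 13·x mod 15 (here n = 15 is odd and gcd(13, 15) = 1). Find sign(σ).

-1

Orbit of 7 under x↦13x: [7, 1, 13, 4]… (length divides ord_15(13)).
Cycle type of π: 4×3 + 1×3; total 6 cycles.
n − c = 15 − 6 = 9; sign = (−1)^9 = -1.
Check: (13/15) = -1 by Zolotarev.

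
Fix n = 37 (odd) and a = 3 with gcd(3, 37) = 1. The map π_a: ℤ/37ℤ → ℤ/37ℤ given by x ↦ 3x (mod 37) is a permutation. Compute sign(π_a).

+1

Start at x=11: 11 → 33 → 25 → 1 → 3 → 9 → 27 → … (one orbit).
Cycle type of π: 18×2 + 1; total 3 cycles.
n − c = 37 − 3 = 34; sign = (−1)^34 = +1.
Check: (3/37) = +1 by Zolotarev.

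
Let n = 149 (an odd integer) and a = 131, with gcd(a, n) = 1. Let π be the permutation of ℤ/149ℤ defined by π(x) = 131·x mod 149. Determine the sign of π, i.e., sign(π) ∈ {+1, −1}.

Start at x=28: 28 → 92 → 132 → 8 → 5 → 59 → 130 → … (one orbit).
Decompose π into cycles: lengths [148, 1] (2 cycles, including the fixed point 0).
With 2 cycles on 149 points, sign = (−1)^{149−2} = -1.

-1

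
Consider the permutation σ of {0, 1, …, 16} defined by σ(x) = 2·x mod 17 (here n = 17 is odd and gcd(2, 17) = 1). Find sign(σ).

+1

Start at x=16: 16 → 15 → 13 → 9 → 1 → 2 → 4 → … (one orbit).
π_2 has 3 disjoint cycles with lengths [8, 8, 1] on {0,…,16}.
n − c = 17 − 3 = 14; sign = (−1)^14 = +1.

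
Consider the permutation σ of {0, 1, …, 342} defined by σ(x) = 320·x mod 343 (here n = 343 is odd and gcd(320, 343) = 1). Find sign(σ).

-1

Start at x=86: 86 → 80 → 218 → 131 → 74 → 13 → 44 → … (one orbit).
Decompose π into cycles: lengths [294, 42, 6, 1] (4 cycles, including the fixed point 0).
n − c = 343 − 4 = 339; sign = (−1)^339 = -1.
The Jacobi symbol (320|343) = -1 (Zolotarev) agrees.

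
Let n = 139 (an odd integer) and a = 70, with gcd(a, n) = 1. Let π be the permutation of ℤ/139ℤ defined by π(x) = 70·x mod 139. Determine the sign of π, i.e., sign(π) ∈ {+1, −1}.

-1

Start at x=20: 20 → 10 → 5 → 72 → 36 → 18 → 9 → … (one orbit).
π_70 has 2 disjoint cycles with lengths [138, 1] on {0,…,138}.
sign(π) = (−1)^{n − #cycles} = (−1)^{139−2} = (−1)^137 = -1.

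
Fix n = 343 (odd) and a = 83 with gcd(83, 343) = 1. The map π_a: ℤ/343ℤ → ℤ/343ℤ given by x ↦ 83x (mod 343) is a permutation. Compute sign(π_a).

-1

Trace 321: π^k(321) = [321, 232, 48, 211, 20, 288, 237] for k=0..6.
The orbit structure of x ↦ 83x mod 343: 10 orbits of sizes [98, 98, 98, 14, 14, 14, 2, 2, 2, 1].
10 cycles on 343: each ℓ→(−1)^(ℓ−1), product (−1)^333 = -1.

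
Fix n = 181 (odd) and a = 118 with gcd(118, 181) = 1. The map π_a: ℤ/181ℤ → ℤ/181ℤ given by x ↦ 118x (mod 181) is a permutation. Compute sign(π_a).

-1

Start at x=104: 104 → 145 → 96 → 106 → 19 → 70 → 115 → … (one orbit).
Decompose π into cycles: lengths [180, 1] (2 cycles, including the fixed point 0).
Σ(ℓ_i−1) = 181−2 = 179; sign = (−1)^179 = -1.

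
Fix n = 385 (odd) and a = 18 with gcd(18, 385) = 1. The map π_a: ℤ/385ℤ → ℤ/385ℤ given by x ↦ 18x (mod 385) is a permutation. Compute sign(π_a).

Orbit of 246 under x↦18x: [246, 193, 9, 162, 221, 128, 379]… (length divides ord_385(18)).
Decompose π into cycles: lengths [60, 60, 60, 60, 30, 30, 20, 20, 12, 12, 10, 4, 3, 3, 1] (15 cycles, including the fixed point 0).
Σ(ℓ_i−1) = 385−15 = 370; sign = (−1)^370 = +1.
(18|385)_J = +1 (Zolotarev's lemma cross-check).

+1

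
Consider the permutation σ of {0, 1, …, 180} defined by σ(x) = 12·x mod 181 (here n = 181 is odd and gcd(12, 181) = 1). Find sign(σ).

Orbit of 82 under x↦12x: [82, 79, 43, 154, 38, 94, 42]… (length divides ord_181(12)).
3 cycles of lengths [90, 90, 1].
181 − 3 = 178 transpositions; sign(π) = (−1)^178 = +1.
(12|181)_J = +1 (Zolotarev's lemma cross-check).

+1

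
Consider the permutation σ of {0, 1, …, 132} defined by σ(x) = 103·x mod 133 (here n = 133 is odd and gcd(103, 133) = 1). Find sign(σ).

Orbit of 30 under x↦103x: [30, 31, 1, 103, 102, 132]… (length divides ord_133(103)).
Cycle type of π: 6×22 + 1; total 23 cycles.
sign(π) = (−1)^{n − #cycles} = (−1)^{133−23} = (−1)^110 = +1.

+1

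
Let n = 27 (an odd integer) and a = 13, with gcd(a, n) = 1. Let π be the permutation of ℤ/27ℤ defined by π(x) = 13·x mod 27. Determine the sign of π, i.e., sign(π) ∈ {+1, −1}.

+1

Orbit of 4 under x↦13x: [4, 25, 1, 13, 7, 10, 22]… (length divides ord_27(13)).
7 cycles of lengths [9, 9, 3, 3, 1, 1, 1].
7 cycles on 27: each ℓ→(−1)^(ℓ−1), product (−1)^20 = +1.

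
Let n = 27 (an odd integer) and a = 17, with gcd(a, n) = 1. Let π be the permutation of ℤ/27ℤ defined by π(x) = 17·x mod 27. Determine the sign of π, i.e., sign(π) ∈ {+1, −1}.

-1

Start at x=10: 10 → 8 → 1 → 17 → 19 → 26 → 10 (one orbit).
Cycle type of π: 6×3 + 2×4 + 1; total 8 cycles.
Σ(ℓ_i−1) = 27−8 = 19; sign = (−1)^19 = -1.
Zolotarev: (17|27) = -1, matching the cycle-count sign.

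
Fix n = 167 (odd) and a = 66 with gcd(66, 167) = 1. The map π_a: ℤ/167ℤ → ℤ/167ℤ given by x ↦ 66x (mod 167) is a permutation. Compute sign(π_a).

Start at x=62: 62 → 84 → 33 → 7 → 128 → 98 → 122 → … (one orbit).
Decompose π into cycles: lengths [83, 83, 1] (3 cycles, including the fixed point 0).
Σ(ℓ_i−1) = 167−3 = 164; sign = (−1)^164 = +1.

+1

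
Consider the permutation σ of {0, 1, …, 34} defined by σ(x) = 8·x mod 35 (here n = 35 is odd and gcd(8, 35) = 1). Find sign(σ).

Trace 29: π^k(29) = [29, 22, 1, 8] for k=0..3.
Decompose π into cycles: lengths [4, 4, 4, 4, 4, 4, 4, 1, 1, 1, 1, 1, 1, 1] (14 cycles, including the fixed point 0).
n − c = 35 − 14 = 21; sign = (−1)^21 = -1.
Zolotarev: (8|35) = -1, matching the cycle-count sign.

-1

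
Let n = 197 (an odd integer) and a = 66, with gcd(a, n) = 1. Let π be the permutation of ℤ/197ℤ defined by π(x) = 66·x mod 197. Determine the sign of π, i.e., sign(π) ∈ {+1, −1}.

Orbit of 84 under x↦66x: [84, 28, 75, 25, 74, 156, 52]… (length divides ord_197(66)).
Cycle type of π: 196 + 1; total 2 cycles.
sign(π) = (−1)^{n − #cycles} = (−1)^{197−2} = (−1)^195 = -1.

-1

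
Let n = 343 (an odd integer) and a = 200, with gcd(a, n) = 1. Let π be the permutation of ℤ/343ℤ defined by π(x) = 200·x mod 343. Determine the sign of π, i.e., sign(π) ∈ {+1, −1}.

Trace 57: π^k(57) = [57, 81, 79, 22, 284, 205, 183] for k=0..6.
Decompose π into cycles: lengths [147, 147, 21, 21, 3, 3, 1] (7 cycles, including the fixed point 0).
n − c = 343 − 7 = 336; sign = (−1)^336 = +1.

+1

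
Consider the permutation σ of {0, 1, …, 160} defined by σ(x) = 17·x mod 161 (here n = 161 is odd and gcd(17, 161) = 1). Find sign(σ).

+1

Start at x=160: 160 → 144 → 33 → 78 → 38 → 2 → 34 → … (one orbit).
Decompose π into cycles: lengths [66, 66, 22, 6, 1] (5 cycles, including the fixed point 0).
161 − 5 = 156 transpositions; sign(π) = (−1)^156 = +1.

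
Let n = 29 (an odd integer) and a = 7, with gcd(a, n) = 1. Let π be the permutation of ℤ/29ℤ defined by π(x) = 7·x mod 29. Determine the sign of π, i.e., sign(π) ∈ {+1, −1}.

+1

Orbit of 20 under x↦7x: [20, 24, 23, 16, 25, 1, 7]… (length divides ord_29(7)).
Cycle type of π: 7×4 + 1; total 5 cycles.
With 5 cycles on 29 points, sign = (−1)^{29−5} = +1.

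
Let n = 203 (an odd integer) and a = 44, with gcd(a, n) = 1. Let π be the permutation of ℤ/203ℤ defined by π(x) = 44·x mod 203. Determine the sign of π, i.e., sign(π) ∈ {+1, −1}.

-1

Start at x=107: 107 → 39 → 92 → 191 → 81 → 113 → 100 → … (one orbit).
π_44 has 6 disjoint cycles with lengths [84, 84, 28, 3, 3, 1] on {0,…,202}.
n − c = 203 − 6 = 197; sign = (−1)^197 = -1.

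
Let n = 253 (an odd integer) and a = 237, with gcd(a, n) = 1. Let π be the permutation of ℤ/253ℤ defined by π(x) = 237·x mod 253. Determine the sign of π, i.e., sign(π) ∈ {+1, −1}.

Orbit of 129 under x↦237x: [129, 213, 134, 133, 149, 146, 194]… (length divides ord_253(237)).
π_237 has 5 disjoint cycles with lengths [110, 110, 22, 10, 1] on {0,…,252}.
With 5 cycles on 253 points, sign = (−1)^{253−5} = +1.
Check: (237/253) = +1 by Zolotarev.

+1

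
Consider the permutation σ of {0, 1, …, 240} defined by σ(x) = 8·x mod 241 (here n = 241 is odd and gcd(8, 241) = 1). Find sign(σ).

Start at x=8: 8 → 64 → 30 → 240 → 233 → 177 → 211 → … (one orbit).
Cycle lengths of π_8 on ℤ/241ℤ: [8, 8, 8, 8, 8, 8, 8, 8, 8, 8, 8, 8, 8, 8, 8, 8, 8, 8, 8, 8, 8, 8, 8, 8, 8, 8, 8, 8, 8, 8, 1]; 31 cycles in total.
241 − 31 = 210 transpositions; sign(π) = (−1)^210 = +1.
(8|241)_J = +1 (Zolotarev's lemma cross-check).

+1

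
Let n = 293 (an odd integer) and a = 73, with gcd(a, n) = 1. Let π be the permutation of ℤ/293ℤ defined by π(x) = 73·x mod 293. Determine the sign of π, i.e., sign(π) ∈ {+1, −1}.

Start at x=205: 205 → 22 → 141 → 38 → 137 → 39 → 210 → … (one orbit).
Cycle lengths of π_73 on ℤ/293ℤ: [73, 73, 73, 73, 1]; 5 cycles in total.
n − c = 293 − 5 = 288; sign = (−1)^288 = +1.
(73|293)_J = +1 (Zolotarev's lemma cross-check).

+1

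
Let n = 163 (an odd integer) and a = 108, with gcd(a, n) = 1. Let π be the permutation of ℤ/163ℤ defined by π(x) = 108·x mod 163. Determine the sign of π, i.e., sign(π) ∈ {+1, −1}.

-1

Trace 151: π^k(151) = [151, 8, 49, 76, 58, 70, 62] for k=0..6.
Cycle type of π: 162 + 1; total 2 cycles.
n − c = 163 − 2 = 161; sign = (−1)^161 = -1.
Check: (108/163) = -1 by Zolotarev.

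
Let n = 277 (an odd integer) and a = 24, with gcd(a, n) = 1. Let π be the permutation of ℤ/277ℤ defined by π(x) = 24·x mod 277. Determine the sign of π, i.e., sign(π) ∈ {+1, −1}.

Trace 136: π^k(136) = [136, 217, 222, 65, 175, 45, 249] for k=0..6.
Decompose π into cycles: lengths [276, 1] (2 cycles, including the fixed point 0).
Σ(ℓ_i−1) = 277−2 = 275; sign = (−1)^275 = -1.
(24|277)_J = -1 (Zolotarev's lemma cross-check).

-1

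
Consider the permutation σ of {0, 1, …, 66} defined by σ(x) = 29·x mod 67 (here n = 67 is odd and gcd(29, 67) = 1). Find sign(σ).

Start at x=1: 1 → 29 → 37 → 1 (one orbit).
The orbit structure of x ↦ 29x mod 67: 23 orbits of sizes [3, 3, 3, 3, 3, 3, 3, 3, 3, 3, 3, 3, 3, 3, 3, 3, 3, 3, 3, 3, 3, 3, 1].
With 23 cycles on 67 points, sign = (−1)^{67−23} = +1.
Zolotarev: (29|67) = +1, matching the cycle-count sign.

+1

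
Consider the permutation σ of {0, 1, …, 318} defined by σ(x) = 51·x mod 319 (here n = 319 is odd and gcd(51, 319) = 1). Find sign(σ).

Trace 237: π^k(237) = [237, 284, 129, 199, 260, 181, 299] for k=0..6.
The orbit structure of x ↦ 51x mod 319: 8 orbits of sizes [70, 70, 70, 70, 14, 14, 10, 1].
8 cycles on 319: each ℓ→(−1)^(ℓ−1), product (−1)^311 = -1.

-1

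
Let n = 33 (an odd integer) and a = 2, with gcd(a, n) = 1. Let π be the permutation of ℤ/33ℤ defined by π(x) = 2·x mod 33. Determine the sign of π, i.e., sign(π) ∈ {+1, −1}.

+1

Start at x=16: 16 → 32 → 31 → 29 → 25 → 17 → 1 → … (one orbit).
Decompose π into cycles: lengths [10, 10, 10, 2, 1] (5 cycles, including the fixed point 0).
sign(π) = (−1)^{n − #cycles} = (−1)^{33−5} = (−1)^28 = +1.
Zolotarev: (2|33) = +1, matching the cycle-count sign.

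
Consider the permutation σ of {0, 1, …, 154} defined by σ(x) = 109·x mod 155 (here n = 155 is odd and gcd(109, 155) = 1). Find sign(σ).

+1

Start at x=1: 1 → 109 → 101 → 4 → 126 → 94 → 16 → … (one orbit).
π_109 has 21 disjoint cycles with lengths [10, 10, 10, 10, 10, 10, 10, 10, 10, 10, 10, 10, 5, 5, 5, 5, 5, 5, 2, 2, 1] on {0,…,154}.
With 21 cycles on 155 points, sign = (−1)^{155−21} = +1.
Check: (109/155) = +1 by Zolotarev.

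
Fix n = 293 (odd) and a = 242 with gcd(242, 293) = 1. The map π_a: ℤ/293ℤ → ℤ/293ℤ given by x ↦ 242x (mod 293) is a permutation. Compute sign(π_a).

Orbit of 116 under x↦242x: [116, 237, 219, 258, 27, 88, 200]… (length divides ord_293(242)).
π_242 has 2 disjoint cycles with lengths [292, 1] on {0,…,292}.
With 2 cycles on 293 points, sign = (−1)^{293−2} = -1.
Check: (242/293) = -1 by Zolotarev.

-1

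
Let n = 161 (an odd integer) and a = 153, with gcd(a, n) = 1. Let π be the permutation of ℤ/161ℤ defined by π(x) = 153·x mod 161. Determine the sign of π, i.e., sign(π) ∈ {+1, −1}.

+1

Trace 64: π^k(64) = [64, 132, 71, 76, 36, 34, 50] for k=0..6.
Decompose π into cycles: lengths [22, 22, 22, 22, 22, 22, 22, 2, 2, 2, 1] (11 cycles, including the fixed point 0).
With 11 cycles on 161 points, sign = (−1)^{161−11} = +1.
The Jacobi symbol (153|161) = +1 (Zolotarev) agrees.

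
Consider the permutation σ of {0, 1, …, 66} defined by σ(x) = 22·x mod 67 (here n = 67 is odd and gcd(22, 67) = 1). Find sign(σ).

Trace 14: π^k(14) = [14, 40, 9, 64, 1, 22, 15] for k=0..6.
The orbit structure of x ↦ 22x mod 67: 7 orbits of sizes [11, 11, 11, 11, 11, 11, 1].
With 7 cycles on 67 points, sign = (−1)^{67−7} = +1.
Check: (22/67) = +1 by Zolotarev.

+1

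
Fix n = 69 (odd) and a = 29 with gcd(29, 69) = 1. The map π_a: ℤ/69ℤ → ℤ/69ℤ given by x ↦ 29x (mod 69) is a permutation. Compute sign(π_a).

Trace 50: π^k(50) = [50, 1, 29, 13, 32, 31, 2] for k=0..6.
π_29 has 6 disjoint cycles with lengths [22, 22, 11, 11, 2, 1] on {0,…,68}.
6 cycles on 69: each ℓ→(−1)^(ℓ−1), product (−1)^63 = -1.
(29|69)_J = -1 (Zolotarev's lemma cross-check).

-1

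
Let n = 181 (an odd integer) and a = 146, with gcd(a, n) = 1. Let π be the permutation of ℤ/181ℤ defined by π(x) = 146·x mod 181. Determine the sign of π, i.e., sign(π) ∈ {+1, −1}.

Orbit of 159 under x↦146x: [159, 46, 19, 59, 107, 56, 31]… (length divides ord_181(146)).
10 cycles of lengths [20, 20, 20, 20, 20, 20, 20, 20, 20, 1].
n − c = 181 − 10 = 171; sign = (−1)^171 = -1.
Zolotarev: (146|181) = -1, matching the cycle-count sign.

-1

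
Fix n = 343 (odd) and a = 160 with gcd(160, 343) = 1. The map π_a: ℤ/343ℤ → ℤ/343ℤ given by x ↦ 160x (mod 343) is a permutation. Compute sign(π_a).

Trace 293: π^k(293) = [293, 232, 76, 155, 104, 176, 34] for k=0..6.
Cycle type of π: 98×3 + 14×3 + 2×3 + 1; total 10 cycles.
Σ(ℓ_i−1) = 343−10 = 333; sign = (−1)^333 = -1.

-1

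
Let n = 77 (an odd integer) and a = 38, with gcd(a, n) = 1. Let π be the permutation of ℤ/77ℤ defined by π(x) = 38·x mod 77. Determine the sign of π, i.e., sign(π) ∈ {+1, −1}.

-1

Trace 45: π^k(45) = [45, 16, 69, 4, 75, 1, 38] for k=0..6.
6 cycles of lengths [30, 30, 6, 5, 5, 1].
Σ(ℓ_i−1) = 77−6 = 71; sign = (−1)^71 = -1.
Check: (38/77) = -1 by Zolotarev.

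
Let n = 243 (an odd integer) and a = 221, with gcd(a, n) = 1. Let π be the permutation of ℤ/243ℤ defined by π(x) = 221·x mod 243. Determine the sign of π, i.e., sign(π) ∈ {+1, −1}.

Orbit of 68 under x↦221x: [68, 205, 107, 76, 29, 91, 185]… (length divides ord_243(221)).
Cycle type of π: 162 + 54 + 18 + 6 + 2 + 1; total 6 cycles.
sign(π) = (−1)^{n − #cycles} = (−1)^{243−6} = (−1)^237 = -1.

-1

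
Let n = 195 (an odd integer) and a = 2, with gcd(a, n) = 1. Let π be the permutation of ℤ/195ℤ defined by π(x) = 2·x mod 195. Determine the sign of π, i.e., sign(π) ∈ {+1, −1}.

-1

Orbit of 1 under x↦2x: [1, 2, 4, 8, 16, 32, 64]… (length divides ord_195(2)).
20 cycles of lengths [12, 12, 12, 12, 12, 12, 12, 12, 12, 12, 12, 12, 12, 12, 12, 4, 4, 4, 2, 1].
n − c = 195 − 20 = 175; sign = (−1)^175 = -1.
Via Zolotarev, sign(π_{2}) = (2|195) = -1.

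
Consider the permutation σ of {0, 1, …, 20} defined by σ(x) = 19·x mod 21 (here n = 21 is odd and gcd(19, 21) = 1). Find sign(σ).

-1

Orbit of 16 under x↦19x: [16, 10, 1, 19, 4, 13]… (length divides ord_21(19)).
Cycle type of π: 6×3 + 1×3; total 6 cycles.
21 − 6 = 15 transpositions; sign(π) = (−1)^15 = -1.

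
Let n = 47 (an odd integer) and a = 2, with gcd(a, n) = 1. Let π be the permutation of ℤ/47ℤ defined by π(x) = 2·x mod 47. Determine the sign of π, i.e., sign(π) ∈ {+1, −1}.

+1

Orbit of 2 under x↦2x: [2, 4, 8, 16, 32, 17, 34]… (length divides ord_47(2)).
3 cycles of lengths [23, 23, 1].
Σ(ℓ_i−1) = 47−3 = 44; sign = (−1)^44 = +1.
Zolotarev: (2|47) = +1, matching the cycle-count sign.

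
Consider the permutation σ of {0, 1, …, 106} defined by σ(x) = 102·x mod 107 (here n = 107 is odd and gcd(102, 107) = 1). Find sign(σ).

+1

Start at x=1: 1 → 102 → 25 → 89 → 90 → 85 → 3 → … (one orbit).
Cycle type of π: 53×2 + 1; total 3 cycles.
With 3 cycles on 107 points, sign = (−1)^{107−3} = +1.
Zolotarev: (102|107) = +1, matching the cycle-count sign.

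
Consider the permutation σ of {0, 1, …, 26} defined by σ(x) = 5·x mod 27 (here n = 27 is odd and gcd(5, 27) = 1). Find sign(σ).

-1

Orbit of 10 under x↦5x: [10, 23, 7, 8, 13, 11, 1]… (length divides ord_27(5)).
The orbit structure of x ↦ 5x mod 27: 4 orbits of sizes [18, 6, 2, 1].
27 − 4 = 23 transpositions; sign(π) = (−1)^23 = -1.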